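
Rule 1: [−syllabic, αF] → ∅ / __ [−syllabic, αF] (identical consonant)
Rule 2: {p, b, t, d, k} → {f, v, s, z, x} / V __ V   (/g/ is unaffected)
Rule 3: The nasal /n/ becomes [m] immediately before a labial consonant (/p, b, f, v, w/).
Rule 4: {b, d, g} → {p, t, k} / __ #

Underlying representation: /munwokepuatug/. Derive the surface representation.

Rule 1 (degemination): no segment meets the environment; /munwokepuatug/ is unchanged.
Rule 2 (intervocalic spirantization): /k/ is a stop between vowels /o/ and /e/, so it spirantizes to the fricative [x]. /p/ is a stop between vowels /e/ and /u/, so it spirantizes to the fricative [f]. /t/ is a stop between vowels /a/ and /u/, so it spirantizes to the fricative [s]. /munwokepuatug/ → munwoxefuasug.
Rule 3 (nasal place assimilation): /n/ precedes the labial consonant /w/, so it assimilates in place to [m]. /munwoxefuasug/ → mumwoxefuasug.
Rule 4 (final devoicing): /g/ is a voiced stop in word-final position, so it devoices to [k]. /mumwoxefuasug/ → mumwoxefuasuk.

mumwoxefuasuk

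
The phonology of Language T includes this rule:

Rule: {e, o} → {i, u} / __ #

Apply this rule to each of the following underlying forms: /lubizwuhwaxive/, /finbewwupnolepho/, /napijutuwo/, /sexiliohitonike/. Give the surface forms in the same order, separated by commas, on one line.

lubizwuhwaxivi, finbewwupnolephu, napijutuwu, sexiliohitoniki

/lubizwuhwaxive/: /e/ is a mid vowel in word-final position, so it raises to [i]. → [lubizwuhwaxivi].
/finbewwupnolepho/: /o/ is a mid vowel in word-final position, so it raises to [u]. → [finbewwupnolephu].
/napijutuwo/: /o/ is a mid vowel in word-final position, so it raises to [u]. → [napijutuwu].
/sexiliohitonike/: /e/ is a mid vowel in word-final position, so it raises to [i]. → [sexiliohitoniki].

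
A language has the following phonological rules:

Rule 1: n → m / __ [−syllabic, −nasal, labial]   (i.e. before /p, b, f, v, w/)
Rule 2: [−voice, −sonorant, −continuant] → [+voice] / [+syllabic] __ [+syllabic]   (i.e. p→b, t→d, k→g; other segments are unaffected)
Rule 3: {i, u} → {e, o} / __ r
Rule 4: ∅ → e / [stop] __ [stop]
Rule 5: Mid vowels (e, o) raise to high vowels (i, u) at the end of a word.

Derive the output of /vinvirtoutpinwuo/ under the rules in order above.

Rule 1 (nasal place assimilation): /n/ precedes the labial consonant /v/, so it assimilates in place to [m]. /n/ precedes the labial consonant /w/, so it assimilates in place to [m]. /vinvirtoutpinwuo/ → vimvirtoutpimwuo.
Rule 2 (intervocalic voicing): no segment meets the environment; /vimvirtoutpimwuo/ is unchanged.
Rule 3 (pre-rhotic lowering): /i/ is a high vowel immediately before /r/, so it lowers to [e]. /vimvirtoutpimwuo/ → vimvertoutpimwuo.
Rule 4 (stop-cluster e-epenthesis): /t/ and /p/ form a stop–stop cluster, so [e] is inserted between them. /vimvertoutpimwuo/ → vimvertoutepimwuo.
Rule 5 (final vowel raising): /o/ is a mid vowel in word-final position, so it raises to [u]. /vimvertoutepimwuo/ → vimvertoutepimwuu.

vimvertoutepimwuu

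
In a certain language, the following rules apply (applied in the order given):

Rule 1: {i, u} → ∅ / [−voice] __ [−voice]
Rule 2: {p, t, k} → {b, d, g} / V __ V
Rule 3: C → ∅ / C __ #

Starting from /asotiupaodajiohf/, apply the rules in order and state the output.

Rule 1 (high vowel syncope): no segment meets the environment; /asotiupaodajiohf/ is unchanged.
Rule 2 (intervocalic voicing): /t/ is a voiceless stop between vowels /o/ and /i/, so it voices to [d]. /p/ is a voiceless stop between vowels /u/ and /a/, so it voices to [b]. /asotiupaodajiohf/ → asodiubaodajiohf.
Rule 3 (final cluster simplification): /f/ is the second consonant of a word-final cluster /hf/, so it deletes. /asodiubaodajiohf/ → asodiubaodajioh.

asodiubaodajioh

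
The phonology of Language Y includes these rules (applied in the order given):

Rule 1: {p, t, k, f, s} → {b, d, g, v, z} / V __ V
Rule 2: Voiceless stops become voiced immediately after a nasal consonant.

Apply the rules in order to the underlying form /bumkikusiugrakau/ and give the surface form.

Rule 1 (intervocalic voicing): /k/ is a voiceless obstruent between vowels /i/ and /u/, so it voices to [g]. /s/ is a voiceless obstruent between vowels /u/ and /i/, so it voices to [z]. /k/ is a voiceless obstruent between vowels /a/ and /a/, so it voices to [g]. /bumkikusiugrakau/ → bumkiguziugragau.
Rule 2 (post-nasal voicing): /k/ is a voiceless stop immediately after the nasal /m/, so it voices to [g]. /bumkiguziugragau/ → bumgiguziugragau.

bumgiguziugragau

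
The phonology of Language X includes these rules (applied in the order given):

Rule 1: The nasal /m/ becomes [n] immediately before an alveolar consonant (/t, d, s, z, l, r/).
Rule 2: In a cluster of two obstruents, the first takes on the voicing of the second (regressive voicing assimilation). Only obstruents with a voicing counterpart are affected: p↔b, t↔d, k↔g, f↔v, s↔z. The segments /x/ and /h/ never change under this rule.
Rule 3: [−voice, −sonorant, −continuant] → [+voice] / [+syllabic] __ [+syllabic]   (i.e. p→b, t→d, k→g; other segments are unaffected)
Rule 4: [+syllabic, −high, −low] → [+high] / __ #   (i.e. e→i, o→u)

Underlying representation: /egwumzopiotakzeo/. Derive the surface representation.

egwunzobiodagzeu

Rule 1 (nasal place assimilation): /m/ precedes the alveolar consonant /z/, so it assimilates in place to [n]. /egwumzopiotakzeo/ → egwunzopiotakzeo.
Rule 2 (regressive voicing assimilation): /k/ precedes the voiced obstruent /z/, so it voices to [g] by assimilation. /egwunzopiotakzeo/ → egwunzopiotagzeo.
Rule 3 (intervocalic voicing): /p/ is a voiceless stop between vowels /o/ and /i/, so it voices to [b]. /t/ is a voiceless stop between vowels /o/ and /a/, so it voices to [d]. /egwunzopiotagzeo/ → egwunzobiodagzeo.
Rule 4 (final vowel raising): /o/ is a mid vowel in word-final position, so it raises to [u]. /egwunzobiodagzeo/ → egwunzobiodagzeu.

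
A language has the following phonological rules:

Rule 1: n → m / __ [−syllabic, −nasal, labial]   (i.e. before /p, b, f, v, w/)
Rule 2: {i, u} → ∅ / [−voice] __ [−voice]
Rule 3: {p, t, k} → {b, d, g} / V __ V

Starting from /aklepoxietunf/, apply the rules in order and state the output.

akleboxiedumf

Rule 1 (nasal place assimilation): /n/ precedes the labial consonant /f/, so it assimilates in place to [m]. /aklepoxietunf/ → aklepoxietumf.
Rule 2 (high vowel syncope): no segment meets the environment; /aklepoxietumf/ is unchanged.
Rule 3 (intervocalic voicing): /p/ is a voiceless stop between vowels /e/ and /o/, so it voices to [b]. /t/ is a voiceless stop between vowels /e/ and /u/, so it voices to [d]. /aklepoxietumf/ → akleboxiedumf.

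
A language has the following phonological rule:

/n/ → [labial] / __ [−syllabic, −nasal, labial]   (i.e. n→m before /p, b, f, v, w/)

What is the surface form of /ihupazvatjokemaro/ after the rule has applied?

ihupazvatjokemaro

No segment of /ihupazvatjokemaro/ meets the structural description of the rule, so the form surfaces unchanged.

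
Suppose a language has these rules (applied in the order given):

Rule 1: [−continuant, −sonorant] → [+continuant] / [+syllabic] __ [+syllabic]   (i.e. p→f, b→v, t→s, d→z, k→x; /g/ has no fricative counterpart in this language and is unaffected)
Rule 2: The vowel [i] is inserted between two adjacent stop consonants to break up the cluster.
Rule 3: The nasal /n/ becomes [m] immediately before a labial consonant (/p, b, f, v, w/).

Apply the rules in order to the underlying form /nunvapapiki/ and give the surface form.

Rule 1 (intervocalic spirantization): /p/ is a stop between vowels /a/ and /a/, so it spirantizes to the fricative [f]. /p/ is a stop between vowels /a/ and /i/, so it spirantizes to the fricative [f]. /k/ is a stop between vowels /i/ and /i/, so it spirantizes to the fricative [x]. /nunvapapiki/ → nunvafafixi.
Rule 2 (stop-cluster i-epenthesis): no segment meets the environment; /nunvafafixi/ is unchanged.
Rule 3 (nasal place assimilation): /n/ precedes the labial consonant /v/, so it assimilates in place to [m]. /nunvafafixi/ → numvafafixi.

numvafafixi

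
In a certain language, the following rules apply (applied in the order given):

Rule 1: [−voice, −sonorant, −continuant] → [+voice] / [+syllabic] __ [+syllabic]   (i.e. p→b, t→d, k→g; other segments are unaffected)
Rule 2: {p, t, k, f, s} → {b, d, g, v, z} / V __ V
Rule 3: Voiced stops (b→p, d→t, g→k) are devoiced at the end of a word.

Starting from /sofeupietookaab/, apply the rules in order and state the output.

Rule 1 (intervocalic voicing): /p/ is a voiceless stop between vowels /u/ and /i/, so it voices to [b]. /t/ is a voiceless stop between vowels /e/ and /o/, so it voices to [d]. /k/ is a voiceless stop between vowels /o/ and /a/, so it voices to [g]. /sofeupietookaab/ → sofeubiedoogaab.
Rule 2 (intervocalic voicing): /f/ is a voiceless obstruent between vowels /o/ and /e/, so it voices to [v]. /sofeubiedoogaab/ → soveubiedoogaab.
Rule 3 (final devoicing): /b/ is a voiced stop in word-final position, so it devoices to [p]. /soveubiedoogaab/ → soveubiedoogaap.

soveubiedoogaap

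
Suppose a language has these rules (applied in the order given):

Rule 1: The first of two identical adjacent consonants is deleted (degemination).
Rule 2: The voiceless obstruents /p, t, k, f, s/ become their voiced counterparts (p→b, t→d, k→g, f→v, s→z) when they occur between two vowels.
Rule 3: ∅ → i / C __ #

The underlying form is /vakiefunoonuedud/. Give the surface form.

Rule 1 (degemination): no segment meets the environment; /vakiefunoonuedud/ is unchanged.
Rule 2 (intervocalic voicing): /k/ is a voiceless obstruent between vowels /a/ and /i/, so it voices to [g]. /f/ is a voiceless obstruent between vowels /e/ and /u/, so it voices to [v]. /vakiefunoonuedud/ → vagievunoonuedud.
Rule 3 (final i-epenthesis): the form ends in the consonant /d/, so [i] is inserted word-finally. /vagievunoonuedud/ → vagievunoonuedudi.

vagievunoonuedudi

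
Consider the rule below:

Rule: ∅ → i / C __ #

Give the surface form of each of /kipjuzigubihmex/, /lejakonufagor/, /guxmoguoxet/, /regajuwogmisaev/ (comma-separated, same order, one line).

/kipjuzigubihmex/: the form ends in the consonant /x/, so [i] is inserted word-finally. → [kipjuzigubihmexi].
/lejakonufagor/: the form ends in the consonant /r/, so [i] is inserted word-finally. → [lejakonufagori].
/guxmoguoxet/: the form ends in the consonant /t/, so [i] is inserted word-finally. → [guxmoguoxeti].
/regajuwogmisaev/: the form ends in the consonant /v/, so [i] is inserted word-finally. → [regajuwogmisaevi].

kipjuzigubihmexi, lejakonufagori, guxmoguoxeti, regajuwogmisaevi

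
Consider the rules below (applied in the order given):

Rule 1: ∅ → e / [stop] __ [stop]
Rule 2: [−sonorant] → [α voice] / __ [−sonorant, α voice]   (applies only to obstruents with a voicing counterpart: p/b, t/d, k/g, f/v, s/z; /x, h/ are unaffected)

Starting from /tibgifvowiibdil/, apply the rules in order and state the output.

Rule 1 (stop-cluster e-epenthesis): /b/ and /g/ form a stop–stop cluster, so [e] is inserted between them. /b/ and /d/ form a stop–stop cluster, so [e] is inserted between them. /tibgifvowiibdil/ → tibegifvowiibedil.
Rule 2 (regressive voicing assimilation): /f/ precedes the voiced obstruent /v/, so it voices to [v] by assimilation. /tibegifvowiibedil/ → tibegivvowiibedil.

tibegivvowiibedil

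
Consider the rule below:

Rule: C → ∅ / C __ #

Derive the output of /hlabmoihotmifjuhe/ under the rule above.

No segment of /hlabmoihotmifjuhe/ meets the structural description of the rule, so the form surfaces unchanged.

hlabmoihotmifjuhe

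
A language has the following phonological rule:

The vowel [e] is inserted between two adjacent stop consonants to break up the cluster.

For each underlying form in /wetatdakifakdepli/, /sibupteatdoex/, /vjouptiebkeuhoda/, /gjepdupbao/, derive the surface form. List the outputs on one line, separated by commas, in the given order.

wetatedakifakedepli, sibupeteatedoex, vjoupetiebekeuhoda, gjepedupebao

/wetatdakifakdepli/: /t/ and /d/ form a stop–stop cluster, so [e] is inserted between them. /k/ and /d/ form a stop–stop cluster, so [e] is inserted between them. → [wetatedakifakedepli].
/sibupteatdoex/: /p/ and /t/ form a stop–stop cluster, so [e] is inserted between them. /t/ and /d/ form a stop–stop cluster, so [e] is inserted between them. → [sibupeteatedoex].
/vjouptiebkeuhoda/: /p/ and /t/ form a stop–stop cluster, so [e] is inserted between them. /b/ and /k/ form a stop–stop cluster, so [e] is inserted between them. → [vjoupetiebekeuhoda].
/gjepdupbao/: /p/ and /d/ form a stop–stop cluster, so [e] is inserted between them. /p/ and /b/ form a stop–stop cluster, so [e] is inserted between them. → [gjepedupebao].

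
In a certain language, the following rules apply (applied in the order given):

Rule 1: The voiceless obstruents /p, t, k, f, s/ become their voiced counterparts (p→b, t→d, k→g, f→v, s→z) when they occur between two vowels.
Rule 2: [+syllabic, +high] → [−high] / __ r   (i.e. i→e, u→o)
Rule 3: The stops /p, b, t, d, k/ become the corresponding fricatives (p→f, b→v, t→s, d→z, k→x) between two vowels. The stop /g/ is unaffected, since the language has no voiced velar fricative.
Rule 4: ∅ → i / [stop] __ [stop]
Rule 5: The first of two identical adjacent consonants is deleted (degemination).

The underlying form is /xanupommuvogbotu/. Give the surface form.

xanuvomuvogibozu

Rule 1 (intervocalic voicing): /p/ is a voiceless obstruent between vowels /u/ and /o/, so it voices to [b]. /t/ is a voiceless obstruent between vowels /o/ and /u/, so it voices to [d]. /xanupommuvogbotu/ → xanubommuvogbodu.
Rule 2 (pre-rhotic lowering): no segment meets the environment; /xanubommuvogbodu/ is unchanged.
Rule 3 (intervocalic spirantization): /b/ is a stop between vowels /u/ and /o/, so it spirantizes to the fricative [v]. /d/ is a stop between vowels /o/ and /u/, so it spirantizes to the fricative [z]. /xanubommuvogbodu/ → xanuvommuvogbozu.
Rule 4 (stop-cluster i-epenthesis): /g/ and /b/ form a stop–stop cluster, so [i] is inserted between them. /xanuvommuvogbozu/ → xanuvommuvogibozu.
Rule 5 (degemination): /mm/ is a geminate; the first /m/ deletes. /xanuvommuvogibozu/ → xanuvomuvogibozu.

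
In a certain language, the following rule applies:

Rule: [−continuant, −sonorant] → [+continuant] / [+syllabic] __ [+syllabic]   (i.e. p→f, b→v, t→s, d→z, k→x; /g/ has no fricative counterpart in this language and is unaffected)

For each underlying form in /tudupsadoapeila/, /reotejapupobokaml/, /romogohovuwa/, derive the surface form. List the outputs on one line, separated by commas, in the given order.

/tudupsadoapeila/: /d/ is a stop between vowels /u/ and /u/, so it spirantizes to the fricative [z]. /d/ is a stop between vowels /a/ and /o/, so it spirantizes to the fricative [z]. /p/ is a stop between vowels /a/ and /e/, so it spirantizes to the fricative [f]. → [tuzupsazoafeila].
/reotejapupobokaml/: /t/ is a stop between vowels /o/ and /e/, so it spirantizes to the fricative [s]. /p/ is a stop between vowels /a/ and /u/, so it spirantizes to the fricative [f]. /p/ is a stop between vowels /u/ and /o/, so it spirantizes to the fricative [f]. /b/ is a stop between vowels /o/ and /o/, so it spirantizes to the fricative [v]. /k/ is a stop between vowels /o/ and /a/, so it spirantizes to the fricative [x]. → [reosejafufovoxaml].
/romogohovuwa/: the rule's environment is not met; surfaces unchanged as [romogohovuwa].

tuzupsazoafeila, reosejafufovoxaml, romogohovuwa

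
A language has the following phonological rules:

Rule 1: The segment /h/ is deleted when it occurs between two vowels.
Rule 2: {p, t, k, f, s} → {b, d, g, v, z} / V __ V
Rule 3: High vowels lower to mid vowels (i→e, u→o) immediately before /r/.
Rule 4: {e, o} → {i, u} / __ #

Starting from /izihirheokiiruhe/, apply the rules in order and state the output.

Rule 1 (intervocalic h-deletion): /h/ occurs between vowels /i/ and /i/, so it deletes. /h/ occurs between vowels /u/ and /e/, so it deletes. /izihirheokiiruhe/ → iziirheokiirue.
Rule 2 (intervocalic voicing): /k/ is a voiceless obstruent between vowels /o/ and /i/, so it voices to [g]. /iziirheokiirue/ → iziirheogiirue.
Rule 3 (pre-rhotic lowering): /i/ is a high vowel immediately before /r/, so it lowers to [e]. /i/ is a high vowel immediately before /r/, so it lowers to [e]. /iziirheogiirue/ → izierheogierue.
Rule 4 (final vowel raising): /e/ is a mid vowel in word-final position, so it raises to [i]. /izierheogierue/ → izierheogierui.

izierheogierui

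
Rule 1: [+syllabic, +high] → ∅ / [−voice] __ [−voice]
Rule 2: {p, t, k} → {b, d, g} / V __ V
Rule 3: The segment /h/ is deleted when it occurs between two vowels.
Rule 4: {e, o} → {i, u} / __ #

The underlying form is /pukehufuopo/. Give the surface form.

pkehfuobu

Rule 1 (high vowel syncope): /u/ is a high vowel flanked by voiceless consonants /p/ and /k/, so it deletes. /u/ is a high vowel flanked by voiceless consonants /h/ and /f/, so it deletes. /pukehufuopo/ → pkehfuopo.
Rule 2 (intervocalic voicing): /p/ is a voiceless stop between vowels /o/ and /o/, so it voices to [b]. /pkehfuopo/ → pkehfuobo.
Rule 3 (intervocalic h-deletion): no segment meets the environment; /pkehfuobo/ is unchanged.
Rule 4 (final vowel raising): /o/ is a mid vowel in word-final position, so it raises to [u]. /pkehfuobo/ → pkehfuobu.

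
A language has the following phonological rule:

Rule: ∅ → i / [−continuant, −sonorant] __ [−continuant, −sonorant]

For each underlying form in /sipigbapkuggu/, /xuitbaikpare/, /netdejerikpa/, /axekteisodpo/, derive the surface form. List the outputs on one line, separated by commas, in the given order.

/sipigbapkuggu/: /g/ and /b/ form a stop–stop cluster, so [i] is inserted between them. /p/ and /k/ form a stop–stop cluster, so [i] is inserted between them. /g/ and /g/ form a stop–stop cluster, so [i] is inserted between them. → [sipigibapikugigu].
/xuitbaikpare/: /t/ and /b/ form a stop–stop cluster, so [i] is inserted between them. /k/ and /p/ form a stop–stop cluster, so [i] is inserted between them. → [xuitibaikipare].
/netdejerikpa/: /t/ and /d/ form a stop–stop cluster, so [i] is inserted between them. /k/ and /p/ form a stop–stop cluster, so [i] is inserted between them. → [netidejerikipa].
/axekteisodpo/: /k/ and /t/ form a stop–stop cluster, so [i] is inserted between them. /d/ and /p/ form a stop–stop cluster, so [i] is inserted between them. → [axekiteisodipo].

sipigibapikugigu, xuitibaikipare, netidejerikipa, axekiteisodipo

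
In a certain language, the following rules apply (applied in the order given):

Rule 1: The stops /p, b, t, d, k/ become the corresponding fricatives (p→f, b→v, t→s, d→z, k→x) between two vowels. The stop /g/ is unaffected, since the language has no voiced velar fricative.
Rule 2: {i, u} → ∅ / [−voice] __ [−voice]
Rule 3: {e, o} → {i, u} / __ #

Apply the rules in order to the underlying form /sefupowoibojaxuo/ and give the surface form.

seffowoivojaxuu

Rule 1 (intervocalic spirantization): /p/ is a stop between vowels /u/ and /o/, so it spirantizes to the fricative [f]. /b/ is a stop between vowels /i/ and /o/, so it spirantizes to the fricative [v]. /sefupowoibojaxuo/ → sefufowoivojaxuo.
Rule 2 (high vowel syncope): /u/ is a high vowel flanked by voiceless consonants /f/ and /f/, so it deletes. /sefufowoivojaxuo/ → seffowoivojaxuo.
Rule 3 (final vowel raising): /o/ is a mid vowel in word-final position, so it raises to [u]. /seffowoivojaxuo/ → seffowoivojaxuu.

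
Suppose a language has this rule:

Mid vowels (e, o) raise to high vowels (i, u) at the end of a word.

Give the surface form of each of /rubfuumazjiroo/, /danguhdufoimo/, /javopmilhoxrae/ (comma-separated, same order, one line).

/rubfuumazjiroo/: /o/ is a mid vowel in word-final position, so it raises to [u]. → [rubfuumazjirou].
/danguhdufoimo/: /o/ is a mid vowel in word-final position, so it raises to [u]. → [danguhdufoimu].
/javopmilhoxrae/: /e/ is a mid vowel in word-final position, so it raises to [i]. → [javopmilhoxrai].

rubfuumazjirou, danguhdufoimu, javopmilhoxrai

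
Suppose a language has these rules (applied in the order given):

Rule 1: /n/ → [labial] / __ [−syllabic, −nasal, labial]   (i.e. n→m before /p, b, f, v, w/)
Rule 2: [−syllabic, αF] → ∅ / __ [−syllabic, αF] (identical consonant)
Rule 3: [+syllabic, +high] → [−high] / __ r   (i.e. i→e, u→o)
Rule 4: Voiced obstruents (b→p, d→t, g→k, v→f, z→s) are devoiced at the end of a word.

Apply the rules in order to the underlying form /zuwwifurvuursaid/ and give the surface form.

zuwiforvuorsait

Rule 1 (nasal place assimilation): no segment meets the environment; /zuwwifurvuursaid/ is unchanged.
Rule 2 (degemination): /ww/ is a geminate; the first /w/ deletes. /zuwwifurvuursaid/ → zuwifurvuursaid.
Rule 3 (pre-rhotic lowering): /u/ is a high vowel immediately before /r/, so it lowers to [o]. /u/ is a high vowel immediately before /r/, so it lowers to [o]. /zuwifurvuursaid/ → zuwiforvuorsaid.
Rule 4 (final devoicing): /d/ is a voiced obstruent in word-final position, so it devoices to [t]. /zuwiforvuorsaid/ → zuwiforvuorsait.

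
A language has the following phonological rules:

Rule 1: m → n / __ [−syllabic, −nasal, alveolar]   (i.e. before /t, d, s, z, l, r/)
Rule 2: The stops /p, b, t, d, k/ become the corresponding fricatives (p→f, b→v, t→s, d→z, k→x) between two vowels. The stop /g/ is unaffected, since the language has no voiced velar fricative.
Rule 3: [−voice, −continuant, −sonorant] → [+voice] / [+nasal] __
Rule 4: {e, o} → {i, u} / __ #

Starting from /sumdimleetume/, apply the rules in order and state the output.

sundinleesumi

Rule 1 (nasal place assimilation): /m/ precedes the alveolar consonant /d/, so it assimilates in place to [n]. /m/ precedes the alveolar consonant /l/, so it assimilates in place to [n]. /sumdimleetume/ → sundinleetume.
Rule 2 (intervocalic spirantization): /t/ is a stop between vowels /e/ and /u/, so it spirantizes to the fricative [s]. /sundinleetume/ → sundinleesume.
Rule 3 (post-nasal voicing): no segment meets the environment; /sundinleesume/ is unchanged.
Rule 4 (final vowel raising): /e/ is a mid vowel in word-final position, so it raises to [i]. /sundinleesume/ → sundinleesumi.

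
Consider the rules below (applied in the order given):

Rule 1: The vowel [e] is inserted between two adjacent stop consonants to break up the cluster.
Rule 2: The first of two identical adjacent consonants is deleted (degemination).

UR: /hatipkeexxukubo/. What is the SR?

Rule 1 (stop-cluster e-epenthesis): /p/ and /k/ form a stop–stop cluster, so [e] is inserted between them. /hatipkeexxukubo/ → hatipekeexxukubo.
Rule 2 (degemination): /xx/ is a geminate; the first /x/ deletes. /hatipekeexxukubo/ → hatipekeexukubo.

hatipekeexukubo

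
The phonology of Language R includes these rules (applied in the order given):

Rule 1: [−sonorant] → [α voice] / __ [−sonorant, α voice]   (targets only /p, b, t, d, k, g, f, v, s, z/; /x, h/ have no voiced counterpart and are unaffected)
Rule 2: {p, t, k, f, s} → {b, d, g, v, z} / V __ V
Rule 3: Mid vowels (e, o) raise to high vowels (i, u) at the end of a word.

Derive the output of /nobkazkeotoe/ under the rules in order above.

nopkaskeodoi

Rule 1 (regressive voicing assimilation): /b/ precedes the voiceless obstruent /k/, so it devoices to [p] by assimilation. /z/ precedes the voiceless obstruent /k/, so it devoices to [s] by assimilation. /nobkazkeotoe/ → nopkaskeotoe.
Rule 2 (intervocalic voicing): /t/ is a voiceless obstruent between vowels /o/ and /o/, so it voices to [d]. /nopkaskeotoe/ → nopkaskeodoe.
Rule 3 (final vowel raising): /e/ is a mid vowel in word-final position, so it raises to [i]. /nopkaskeodoe/ → nopkaskeodoi.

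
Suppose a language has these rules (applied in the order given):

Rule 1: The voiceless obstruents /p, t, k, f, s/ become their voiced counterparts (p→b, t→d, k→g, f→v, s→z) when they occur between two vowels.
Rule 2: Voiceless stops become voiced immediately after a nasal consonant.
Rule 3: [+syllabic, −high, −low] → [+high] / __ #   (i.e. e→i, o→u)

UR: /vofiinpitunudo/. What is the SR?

Rule 1 (intervocalic voicing): /f/ is a voiceless obstruent between vowels /o/ and /i/, so it voices to [v]. /t/ is a voiceless obstruent between vowels /i/ and /u/, so it voices to [d]. /vofiinpitunudo/ → voviinpidunudo.
Rule 2 (post-nasal voicing): /p/ is a voiceless stop immediately after the nasal /n/, so it voices to [b]. /voviinpidunudo/ → voviinbidunudo.
Rule 3 (final vowel raising): /o/ is a mid vowel in word-final position, so it raises to [u]. /voviinbidunudo/ → voviinbidunudu.

voviinbidunudu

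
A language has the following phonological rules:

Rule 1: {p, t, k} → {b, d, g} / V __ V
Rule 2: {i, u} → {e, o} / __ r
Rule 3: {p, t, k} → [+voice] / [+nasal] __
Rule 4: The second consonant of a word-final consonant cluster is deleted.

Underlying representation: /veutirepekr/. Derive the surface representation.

veuderebek

Rule 1 (intervocalic voicing): /t/ is a voiceless stop between vowels /u/ and /i/, so it voices to [d]. /p/ is a voiceless stop between vowels /e/ and /e/, so it voices to [b]. /veutirepekr/ → veudirebekr.
Rule 2 (pre-rhotic lowering): /i/ is a high vowel immediately before /r/, so it lowers to [e]. /veudirebekr/ → veuderebekr.
Rule 3 (post-nasal voicing): no segment meets the environment; /veuderebekr/ is unchanged.
Rule 4 (final cluster simplification): /r/ is the second consonant of a word-final cluster /kr/, so it deletes. /veuderebekr/ → veuderebek.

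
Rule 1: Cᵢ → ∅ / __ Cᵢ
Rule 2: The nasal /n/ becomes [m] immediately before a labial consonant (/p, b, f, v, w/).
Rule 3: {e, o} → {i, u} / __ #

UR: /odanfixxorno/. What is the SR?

Rule 1 (degemination): /xx/ is a geminate; the first /x/ deletes. /odanfixxorno/ → odanfixorno.
Rule 2 (nasal place assimilation): /n/ precedes the labial consonant /f/, so it assimilates in place to [m]. /odanfixorno/ → odamfixorno.
Rule 3 (final vowel raising): /o/ is a mid vowel in word-final position, so it raises to [u]. /odamfixorno/ → odamfixornu.

odamfixornu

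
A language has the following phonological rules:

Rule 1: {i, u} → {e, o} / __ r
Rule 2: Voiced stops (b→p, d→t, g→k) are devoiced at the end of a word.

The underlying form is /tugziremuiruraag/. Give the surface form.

tugzeremueroraak

Rule 1 (pre-rhotic lowering): /i/ is a high vowel immediately before /r/, so it lowers to [e]. /i/ is a high vowel immediately before /r/, so it lowers to [e]. /u/ is a high vowel immediately before /r/, so it lowers to [o]. /tugziremuiruraag/ → tugzeremueroraag.
Rule 2 (final devoicing): /g/ is a voiced stop in word-final position, so it devoices to [k]. /tugzeremueroraag/ → tugzeremueroraak.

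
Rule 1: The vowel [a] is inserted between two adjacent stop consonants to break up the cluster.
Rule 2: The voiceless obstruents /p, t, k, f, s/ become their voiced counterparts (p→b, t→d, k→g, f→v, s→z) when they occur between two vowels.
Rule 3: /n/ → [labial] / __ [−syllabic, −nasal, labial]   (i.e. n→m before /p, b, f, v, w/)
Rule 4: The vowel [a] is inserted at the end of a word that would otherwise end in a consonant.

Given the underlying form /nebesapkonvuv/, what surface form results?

Rule 1 (stop-cluster a-epenthesis): /p/ and /k/ form a stop–stop cluster, so [a] is inserted between them. /nebesapkonvuv/ → nebesapakonvuv.
Rule 2 (intervocalic voicing): /s/ is a voiceless obstruent between vowels /e/ and /a/, so it voices to [z]. /p/ is a voiceless obstruent between vowels /a/ and /a/, so it voices to [b]. /k/ is a voiceless obstruent between vowels /a/ and /o/, so it voices to [g]. /nebesapakonvuv/ → nebezabagonvuv.
Rule 3 (nasal place assimilation): /n/ precedes the labial consonant /v/, so it assimilates in place to [m]. /nebezabagonvuv/ → nebezabagomvuv.
Rule 4 (final a-epenthesis): the form ends in the consonant /v/, so [a] is inserted word-finally. /nebezabagomvuv/ → nebezabagomvuva.

nebezabagomvuva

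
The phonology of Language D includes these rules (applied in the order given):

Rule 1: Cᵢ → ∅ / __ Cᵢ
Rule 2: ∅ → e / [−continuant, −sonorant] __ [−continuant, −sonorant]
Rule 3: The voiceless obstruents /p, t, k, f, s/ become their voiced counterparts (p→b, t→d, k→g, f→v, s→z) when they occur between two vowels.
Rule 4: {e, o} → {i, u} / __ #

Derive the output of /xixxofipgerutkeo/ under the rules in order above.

Rule 1 (degemination): /xx/ is a geminate; the first /x/ deletes. /xixxofipgerutkeo/ → xixofipgerutkeo.
Rule 2 (stop-cluster e-epenthesis): /p/ and /g/ form a stop–stop cluster, so [e] is inserted between them. /t/ and /k/ form a stop–stop cluster, so [e] is inserted between them. /xixofipgerutkeo/ → xixofipegerutekeo.
Rule 3 (intervocalic voicing): /f/ is a voiceless obstruent between vowels /o/ and /i/, so it voices to [v]. /p/ is a voiceless obstruent between vowels /i/ and /e/, so it voices to [b]. /t/ is a voiceless obstruent between vowels /u/ and /e/, so it voices to [d]. /k/ is a voiceless obstruent between vowels /e/ and /e/, so it voices to [g]. /xixofipegerutekeo/ → xixovibegerudegeo.
Rule 4 (final vowel raising): /o/ is a mid vowel in word-final position, so it raises to [u]. /xixovibegerudegeo/ → xixovibegerudegeu.

xixovibegerudegeu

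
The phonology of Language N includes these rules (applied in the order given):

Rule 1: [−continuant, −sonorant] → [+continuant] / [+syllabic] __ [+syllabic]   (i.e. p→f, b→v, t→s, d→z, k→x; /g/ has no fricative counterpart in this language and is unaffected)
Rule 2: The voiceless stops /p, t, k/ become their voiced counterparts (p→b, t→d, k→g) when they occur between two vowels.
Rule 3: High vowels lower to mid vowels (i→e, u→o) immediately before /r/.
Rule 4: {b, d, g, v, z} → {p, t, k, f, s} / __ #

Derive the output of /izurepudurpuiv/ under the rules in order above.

izorefuzorpuif

Rule 1 (intervocalic spirantization): /p/ is a stop between vowels /e/ and /u/, so it spirantizes to the fricative [f]. /d/ is a stop between vowels /u/ and /u/, so it spirantizes to the fricative [z]. /izurepudurpuiv/ → izurefuzurpuiv.
Rule 2 (intervocalic voicing): no segment meets the environment; /izurefuzurpuiv/ is unchanged.
Rule 3 (pre-rhotic lowering): /u/ is a high vowel immediately before /r/, so it lowers to [o]. /u/ is a high vowel immediately before /r/, so it lowers to [o]. /izurefuzurpuiv/ → izorefuzorpuiv.
Rule 4 (final devoicing): /v/ is a voiced obstruent in word-final position, so it devoices to [f]. /izorefuzorpuiv/ → izorefuzorpuif.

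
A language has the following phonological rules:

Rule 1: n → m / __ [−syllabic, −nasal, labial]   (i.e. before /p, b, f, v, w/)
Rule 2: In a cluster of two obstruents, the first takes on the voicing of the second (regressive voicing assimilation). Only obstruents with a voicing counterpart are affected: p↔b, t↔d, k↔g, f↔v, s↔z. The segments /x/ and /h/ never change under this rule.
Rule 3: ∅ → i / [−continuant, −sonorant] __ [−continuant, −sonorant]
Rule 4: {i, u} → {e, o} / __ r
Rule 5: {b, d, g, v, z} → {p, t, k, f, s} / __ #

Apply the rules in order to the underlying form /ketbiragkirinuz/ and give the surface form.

Rule 1 (nasal place assimilation): no segment meets the environment; /ketbiragkirinuz/ is unchanged.
Rule 2 (regressive voicing assimilation): /t/ precedes the voiced obstruent /b/, so it voices to [d] by assimilation. /g/ precedes the voiceless obstruent /k/, so it devoices to [k] by assimilation. /ketbiragkirinuz/ → kedbirakkirinuz.
Rule 3 (stop-cluster i-epenthesis): /d/ and /b/ form a stop–stop cluster, so [i] is inserted between them. /k/ and /k/ form a stop–stop cluster, so [i] is inserted between them. /kedbirakkirinuz/ → kedibirakikirinuz.
Rule 4 (pre-rhotic lowering): /i/ is a high vowel immediately before /r/, so it lowers to [e]. /i/ is a high vowel immediately before /r/, so it lowers to [e]. /kedibirakikirinuz/ → kediberakikerinuz.
Rule 5 (final devoicing): /z/ is a voiced obstruent in word-final position, so it devoices to [s]. /kediberakikerinuz/ → kediberakikerinus.

kediberakikerinus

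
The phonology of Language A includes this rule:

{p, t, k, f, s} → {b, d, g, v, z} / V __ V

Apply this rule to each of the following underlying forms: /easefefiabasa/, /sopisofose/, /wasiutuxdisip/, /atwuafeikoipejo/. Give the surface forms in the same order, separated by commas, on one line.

/easefefiabasa/: /s/ is a voiceless obstruent between vowels /a/ and /e/, so it voices to [z]. /f/ is a voiceless obstruent between vowels /e/ and /e/, so it voices to [v]. /f/ is a voiceless obstruent between vowels /e/ and /i/, so it voices to [v]. /s/ is a voiceless obstruent between vowels /a/ and /a/, so it voices to [z]. → [eazeveviabaza].
/sopisofose/: /p/ is a voiceless obstruent between vowels /o/ and /i/, so it voices to [b]. /s/ is a voiceless obstruent between vowels /i/ and /o/, so it voices to [z]. /f/ is a voiceless obstruent between vowels /o/ and /o/, so it voices to [v]. /s/ is a voiceless obstruent between vowels /o/ and /e/, so it voices to [z]. → [sobizovoze].
/wasiutuxdisip/: /s/ is a voiceless obstruent between vowels /a/ and /i/, so it voices to [z]. /t/ is a voiceless obstruent between vowels /u/ and /u/, so it voices to [d]. /s/ is a voiceless obstruent between vowels /i/ and /i/, so it voices to [z]. → [waziuduxdizip].
/atwuafeikoipejo/: /f/ is a voiceless obstruent between vowels /a/ and /e/, so it voices to [v]. /k/ is a voiceless obstruent between vowels /i/ and /o/, so it voices to [g]. /p/ is a voiceless obstruent between vowels /i/ and /e/, so it voices to [b]. → [atwuaveigoibejo].

eazeveviabaza, sobizovoze, waziuduxdizip, atwuaveigoibejo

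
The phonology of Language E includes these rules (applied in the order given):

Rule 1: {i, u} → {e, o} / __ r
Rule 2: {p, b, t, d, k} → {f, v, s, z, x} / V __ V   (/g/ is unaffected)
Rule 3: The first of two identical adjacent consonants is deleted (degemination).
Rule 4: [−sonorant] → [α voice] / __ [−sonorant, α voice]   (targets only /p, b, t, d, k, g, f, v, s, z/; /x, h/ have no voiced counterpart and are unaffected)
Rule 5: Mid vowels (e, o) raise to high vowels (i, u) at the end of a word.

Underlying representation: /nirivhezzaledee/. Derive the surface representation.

Rule 1 (pre-rhotic lowering): /i/ is a high vowel immediately before /r/, so it lowers to [e]. /nirivhezzaledee/ → nerivhezzaledee.
Rule 2 (intervocalic spirantization): /d/ is a stop between vowels /e/ and /e/, so it spirantizes to the fricative [z]. /nerivhezzaledee/ → nerivhezzalezee.
Rule 3 (degemination): /zz/ is a geminate; the first /z/ deletes. /nerivhezzalezee/ → nerivhezalezee.
Rule 4 (regressive voicing assimilation): /v/ precedes the voiceless obstruent /h/, so it devoices to [f] by assimilation. /nerivhezalezee/ → nerifhezalezee.
Rule 5 (final vowel raising): /e/ is a mid vowel in word-final position, so it raises to [i]. /nerifhezalezee/ → nerifhezalezei.

nerifhezalezei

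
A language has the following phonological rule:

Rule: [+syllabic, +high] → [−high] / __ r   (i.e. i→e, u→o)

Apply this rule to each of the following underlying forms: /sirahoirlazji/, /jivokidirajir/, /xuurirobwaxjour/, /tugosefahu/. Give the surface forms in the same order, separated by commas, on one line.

serahoerlazji, jivokiderajer, xuorerobwaxjoor, tugosefahu

/sirahoirlazji/: /i/ is a high vowel immediately before /r/, so it lowers to [e]. /i/ is a high vowel immediately before /r/, so it lowers to [e]. → [serahoerlazji].
/jivokidirajir/: /i/ is a high vowel immediately before /r/, so it lowers to [e]. /i/ is a high vowel immediately before /r/, so it lowers to [e]. → [jivokiderajer].
/xuurirobwaxjour/: /u/ is a high vowel immediately before /r/, so it lowers to [o]. /i/ is a high vowel immediately before /r/, so it lowers to [e]. /u/ is a high vowel immediately before /r/, so it lowers to [o]. → [xuorerobwaxjoor].
/tugosefahu/: the rule's environment is not met; surfaces unchanged as [tugosefahu].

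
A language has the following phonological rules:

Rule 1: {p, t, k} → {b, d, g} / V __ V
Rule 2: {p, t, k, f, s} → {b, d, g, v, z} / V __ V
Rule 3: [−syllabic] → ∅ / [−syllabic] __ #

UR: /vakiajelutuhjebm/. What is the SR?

vagiajeluduhjeb

Rule 1 (intervocalic voicing): /k/ is a voiceless stop between vowels /a/ and /i/, so it voices to [g]. /t/ is a voiceless stop between vowels /u/ and /u/, so it voices to [d]. /vakiajelutuhjebm/ → vagiajeluduhjebm.
Rule 2 (intervocalic voicing): no segment meets the environment; /vagiajeluduhjebm/ is unchanged.
Rule 3 (final cluster simplification): /m/ is the second consonant of a word-final cluster /bm/, so it deletes. /vagiajeluduhjebm/ → vagiajeluduhjeb.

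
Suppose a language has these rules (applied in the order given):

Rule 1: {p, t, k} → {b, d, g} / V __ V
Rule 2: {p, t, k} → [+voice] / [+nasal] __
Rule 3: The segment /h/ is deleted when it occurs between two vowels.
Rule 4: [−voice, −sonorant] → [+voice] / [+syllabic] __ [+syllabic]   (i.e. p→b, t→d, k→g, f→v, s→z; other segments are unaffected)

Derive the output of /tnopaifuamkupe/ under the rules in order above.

tnobaivuamgube

Rule 1 (intervocalic voicing): /p/ is a voiceless stop between vowels /o/ and /a/, so it voices to [b]. /p/ is a voiceless stop between vowels /u/ and /e/, so it voices to [b]. /tnopaifuamkupe/ → tnobaifuamkube.
Rule 2 (post-nasal voicing): /k/ is a voiceless stop immediately after the nasal /m/, so it voices to [g]. /tnobaifuamkube/ → tnobaifuamgube.
Rule 3 (intervocalic h-deletion): no segment meets the environment; /tnobaifuamgube/ is unchanged.
Rule 4 (intervocalic voicing): /f/ is a voiceless obstruent between vowels /i/ and /u/, so it voices to [v]. /tnobaifuamgube/ → tnobaivuamgube.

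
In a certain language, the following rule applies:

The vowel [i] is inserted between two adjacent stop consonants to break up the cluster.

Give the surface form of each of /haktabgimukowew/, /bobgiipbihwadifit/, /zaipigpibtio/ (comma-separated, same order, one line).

hakitabigimukowew, bobigiipibihwadifit, zaipigipibitio

/haktabgimukowew/: /k/ and /t/ form a stop–stop cluster, so [i] is inserted between them. /b/ and /g/ form a stop–stop cluster, so [i] is inserted between them. → [hakitabigimukowew].
/bobgiipbihwadifit/: /b/ and /g/ form a stop–stop cluster, so [i] is inserted between them. /p/ and /b/ form a stop–stop cluster, so [i] is inserted between them. → [bobigiipibihwadifit].
/zaipigpibtio/: /g/ and /p/ form a stop–stop cluster, so [i] is inserted between them. /b/ and /t/ form a stop–stop cluster, so [i] is inserted between them. → [zaipigipibitio].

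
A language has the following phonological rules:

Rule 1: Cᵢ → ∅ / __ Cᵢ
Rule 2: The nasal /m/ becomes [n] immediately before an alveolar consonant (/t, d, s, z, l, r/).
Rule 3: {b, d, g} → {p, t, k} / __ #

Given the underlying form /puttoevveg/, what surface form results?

Rule 1 (degemination): /tt/ is a geminate; the first /t/ deletes. /vv/ is a geminate; the first /v/ deletes. /puttoevveg/ → putoeveg.
Rule 2 (nasal place assimilation): no segment meets the environment; /putoeveg/ is unchanged.
Rule 3 (final devoicing): /g/ is a voiced stop in word-final position, so it devoices to [k]. /putoeveg/ → putoevek.

putoevek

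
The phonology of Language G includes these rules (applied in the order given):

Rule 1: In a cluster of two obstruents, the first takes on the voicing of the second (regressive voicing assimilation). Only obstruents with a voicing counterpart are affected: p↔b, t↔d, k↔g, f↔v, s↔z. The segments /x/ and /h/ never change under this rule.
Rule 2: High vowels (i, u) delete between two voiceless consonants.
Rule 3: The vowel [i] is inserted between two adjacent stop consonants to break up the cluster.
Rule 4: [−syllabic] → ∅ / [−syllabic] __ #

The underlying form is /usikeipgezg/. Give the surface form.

uskeibigez

Rule 1 (regressive voicing assimilation): /p/ precedes the voiced obstruent /g/, so it voices to [b] by assimilation. /usikeipgezg/ → usikeibgezg.
Rule 2 (high vowel syncope): /i/ is a high vowel flanked by voiceless consonants /s/ and /k/, so it deletes. /usikeibgezg/ → uskeibgezg.
Rule 3 (stop-cluster i-epenthesis): /b/ and /g/ form a stop–stop cluster, so [i] is inserted between them. /uskeibgezg/ → uskeibigezg.
Rule 4 (final cluster simplification): /g/ is the second consonant of a word-final cluster /zg/, so it deletes. /uskeibigezg/ → uskeibigez.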